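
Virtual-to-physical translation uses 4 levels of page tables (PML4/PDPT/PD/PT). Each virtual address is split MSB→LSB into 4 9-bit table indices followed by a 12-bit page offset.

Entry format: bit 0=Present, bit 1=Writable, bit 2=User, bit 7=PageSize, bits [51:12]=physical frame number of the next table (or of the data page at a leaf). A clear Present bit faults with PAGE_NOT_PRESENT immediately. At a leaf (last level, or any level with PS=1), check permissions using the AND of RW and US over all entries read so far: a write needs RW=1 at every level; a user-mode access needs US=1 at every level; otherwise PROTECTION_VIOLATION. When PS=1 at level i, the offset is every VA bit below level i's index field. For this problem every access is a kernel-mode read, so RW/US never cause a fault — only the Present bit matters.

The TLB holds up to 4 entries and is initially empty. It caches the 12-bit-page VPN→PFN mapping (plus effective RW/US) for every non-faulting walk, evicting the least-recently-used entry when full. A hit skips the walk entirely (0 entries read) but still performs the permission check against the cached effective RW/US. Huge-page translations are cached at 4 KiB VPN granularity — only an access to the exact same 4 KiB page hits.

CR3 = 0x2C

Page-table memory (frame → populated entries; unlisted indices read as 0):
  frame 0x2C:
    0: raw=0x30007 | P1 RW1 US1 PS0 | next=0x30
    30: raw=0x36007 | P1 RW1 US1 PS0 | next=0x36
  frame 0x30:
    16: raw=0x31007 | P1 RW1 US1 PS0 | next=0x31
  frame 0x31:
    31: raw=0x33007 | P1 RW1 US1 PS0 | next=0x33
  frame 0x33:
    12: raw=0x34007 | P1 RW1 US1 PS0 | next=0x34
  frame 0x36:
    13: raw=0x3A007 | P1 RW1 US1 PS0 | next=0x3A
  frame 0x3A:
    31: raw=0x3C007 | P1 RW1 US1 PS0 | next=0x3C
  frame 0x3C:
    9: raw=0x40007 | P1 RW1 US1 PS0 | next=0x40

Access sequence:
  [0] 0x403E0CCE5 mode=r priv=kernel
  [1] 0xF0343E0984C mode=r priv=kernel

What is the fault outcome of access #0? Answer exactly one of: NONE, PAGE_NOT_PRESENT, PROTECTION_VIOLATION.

Per-access translation:
#0 VA=0x403E0CCE5 (r,kernel):
  lvl0: tbl 0x2C, slot 0 ⇒ 0x30007 (P1/RW1/US1/PS0)
  lvl1: tbl 0x30, slot 16 ⇒ 0x31007 (P1/RW1/US1/PS0)
  lvl2: tbl 0x31, slot 31 ⇒ 0x33007 (P1/RW1/US1/PS0)
  lvl3: tbl 0x33, slot 12 ⇒ 0x34007 (P1/RW1/US1/PS0)
  ✓ 0x34CE5  — 4 lookups
#1 VA=0xF0343E0984C (r,kernel):
  lvl0: tbl 0x2C, slot 30 ⇒ 0x36007 (P1/RW1/US1/PS0)
  lvl1: tbl 0x36, slot 13 ⇒ 0x3A007 (P1/RW1/US1/PS0)
  lvl2: tbl 0x3A, slot 31 ⇒ 0x3C007 (P1/RW1/US1/PS0)
  lvl3: tbl 0x3C, slot 9 ⇒ 0x40007 (P1/RW1/US1/PS0)
  ✓ 0x4084C  — 4 lookups

Access #0 fault: NONE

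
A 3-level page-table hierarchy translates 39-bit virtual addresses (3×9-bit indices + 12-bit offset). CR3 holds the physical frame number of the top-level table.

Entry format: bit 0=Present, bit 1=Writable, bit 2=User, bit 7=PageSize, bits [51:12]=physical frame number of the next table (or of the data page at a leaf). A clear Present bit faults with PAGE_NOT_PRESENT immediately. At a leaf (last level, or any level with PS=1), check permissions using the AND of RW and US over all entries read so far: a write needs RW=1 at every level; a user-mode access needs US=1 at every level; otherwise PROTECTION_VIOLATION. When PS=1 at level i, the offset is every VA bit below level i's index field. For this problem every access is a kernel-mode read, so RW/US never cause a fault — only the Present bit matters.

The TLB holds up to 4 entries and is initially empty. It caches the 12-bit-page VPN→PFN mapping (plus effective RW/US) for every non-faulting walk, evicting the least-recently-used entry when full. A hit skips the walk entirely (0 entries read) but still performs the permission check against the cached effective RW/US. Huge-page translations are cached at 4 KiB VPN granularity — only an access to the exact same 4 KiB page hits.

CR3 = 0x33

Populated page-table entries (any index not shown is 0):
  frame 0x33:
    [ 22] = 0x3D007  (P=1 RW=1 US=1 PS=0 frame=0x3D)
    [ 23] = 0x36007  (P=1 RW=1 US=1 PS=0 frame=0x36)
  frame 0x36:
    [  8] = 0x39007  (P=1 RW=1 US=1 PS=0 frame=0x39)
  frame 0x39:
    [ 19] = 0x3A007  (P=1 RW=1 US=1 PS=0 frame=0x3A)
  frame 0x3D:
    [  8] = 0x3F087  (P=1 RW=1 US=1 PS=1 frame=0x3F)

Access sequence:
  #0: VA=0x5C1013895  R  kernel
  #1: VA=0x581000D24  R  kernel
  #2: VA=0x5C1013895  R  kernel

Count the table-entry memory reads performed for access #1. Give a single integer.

Walk each access:
#0 VA=0x5C1013895 (r,kernel):
  L0 @0x33[23] → 0x36007  P=1,RW=1,US=1,PS=0
  L1 @0x36[8] → 0x39007  P=1,RW=1,US=1,PS=0
  L2 @0x39[19] → 0x3A007  P=1,RW=1,US=1,PS=0
  ⇒ phys 0x3A895  [3 reads]
#1 VA=0x581000D24 (r,kernel):
  L0 @0x33[22] → 0x3D007  P=1,RW=1,US=1,PS=0
  L1 @0x3D[8] → 0x3F087  P=1,RW=1,US=1,PS=1
  ⇒ phys 0x3FD24 (huge @L1)  [2 reads]
#2 VA=0x5C1013895 (r,kernel):
  TLB hit vpn=0x5C1013 → PA=0x3A895

Entries read for #1: 2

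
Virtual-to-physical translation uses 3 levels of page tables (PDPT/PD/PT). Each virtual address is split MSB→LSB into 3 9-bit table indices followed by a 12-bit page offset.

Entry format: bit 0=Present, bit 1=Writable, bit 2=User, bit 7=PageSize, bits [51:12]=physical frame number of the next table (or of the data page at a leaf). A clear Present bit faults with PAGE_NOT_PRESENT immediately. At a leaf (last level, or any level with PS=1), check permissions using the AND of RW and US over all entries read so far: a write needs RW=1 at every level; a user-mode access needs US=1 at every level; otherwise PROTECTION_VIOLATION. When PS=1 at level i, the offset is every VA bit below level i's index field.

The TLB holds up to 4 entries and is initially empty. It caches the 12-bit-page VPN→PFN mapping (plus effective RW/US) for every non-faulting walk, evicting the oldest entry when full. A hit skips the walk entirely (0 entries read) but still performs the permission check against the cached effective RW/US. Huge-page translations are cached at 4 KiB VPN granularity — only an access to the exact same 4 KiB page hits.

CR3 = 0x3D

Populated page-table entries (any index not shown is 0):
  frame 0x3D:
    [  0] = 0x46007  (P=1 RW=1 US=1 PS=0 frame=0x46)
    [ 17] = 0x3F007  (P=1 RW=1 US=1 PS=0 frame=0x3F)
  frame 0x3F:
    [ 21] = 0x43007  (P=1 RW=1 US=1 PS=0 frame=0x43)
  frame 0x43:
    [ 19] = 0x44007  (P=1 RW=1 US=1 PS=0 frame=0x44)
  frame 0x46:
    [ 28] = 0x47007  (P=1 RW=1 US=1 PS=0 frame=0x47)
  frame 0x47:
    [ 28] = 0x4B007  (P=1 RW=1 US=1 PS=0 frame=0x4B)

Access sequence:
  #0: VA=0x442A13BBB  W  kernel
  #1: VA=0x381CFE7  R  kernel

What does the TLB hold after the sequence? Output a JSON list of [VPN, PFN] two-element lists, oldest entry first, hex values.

Trace:
#0 VA=0x442A13BBB (w,kernel):
  lvl0: tbl 0x3D, slot 17 ⇒ 0x3F007 (P1/RW1/US1/PS0)
  lvl1: tbl 0x3F, slot 21 ⇒ 0x43007 (P1/RW1/US1/PS0)
  lvl2: tbl 0x43, slot 19 ⇒ 0x44007 (P1/RW1/US1/PS0)
  → PA=0x44BBB  (3 entries read)
#1 VA=0x381CFE7 (r,kernel):
  lvl0: tbl 0x3D, slot 0 ⇒ 0x46007 (P1/RW1/US1/PS0)
  lvl1: tbl 0x46, slot 28 ⇒ 0x47007 (P1/RW1/US1/PS0)
  lvl2: tbl 0x47, slot 28 ⇒ 0x4B007 (P1/RW1/US1/PS0)
  → PA=0x4BFE7  (3 entries read)

TLB: [["0x442A13", "0x44"], ["0x381C", "0x4B"]]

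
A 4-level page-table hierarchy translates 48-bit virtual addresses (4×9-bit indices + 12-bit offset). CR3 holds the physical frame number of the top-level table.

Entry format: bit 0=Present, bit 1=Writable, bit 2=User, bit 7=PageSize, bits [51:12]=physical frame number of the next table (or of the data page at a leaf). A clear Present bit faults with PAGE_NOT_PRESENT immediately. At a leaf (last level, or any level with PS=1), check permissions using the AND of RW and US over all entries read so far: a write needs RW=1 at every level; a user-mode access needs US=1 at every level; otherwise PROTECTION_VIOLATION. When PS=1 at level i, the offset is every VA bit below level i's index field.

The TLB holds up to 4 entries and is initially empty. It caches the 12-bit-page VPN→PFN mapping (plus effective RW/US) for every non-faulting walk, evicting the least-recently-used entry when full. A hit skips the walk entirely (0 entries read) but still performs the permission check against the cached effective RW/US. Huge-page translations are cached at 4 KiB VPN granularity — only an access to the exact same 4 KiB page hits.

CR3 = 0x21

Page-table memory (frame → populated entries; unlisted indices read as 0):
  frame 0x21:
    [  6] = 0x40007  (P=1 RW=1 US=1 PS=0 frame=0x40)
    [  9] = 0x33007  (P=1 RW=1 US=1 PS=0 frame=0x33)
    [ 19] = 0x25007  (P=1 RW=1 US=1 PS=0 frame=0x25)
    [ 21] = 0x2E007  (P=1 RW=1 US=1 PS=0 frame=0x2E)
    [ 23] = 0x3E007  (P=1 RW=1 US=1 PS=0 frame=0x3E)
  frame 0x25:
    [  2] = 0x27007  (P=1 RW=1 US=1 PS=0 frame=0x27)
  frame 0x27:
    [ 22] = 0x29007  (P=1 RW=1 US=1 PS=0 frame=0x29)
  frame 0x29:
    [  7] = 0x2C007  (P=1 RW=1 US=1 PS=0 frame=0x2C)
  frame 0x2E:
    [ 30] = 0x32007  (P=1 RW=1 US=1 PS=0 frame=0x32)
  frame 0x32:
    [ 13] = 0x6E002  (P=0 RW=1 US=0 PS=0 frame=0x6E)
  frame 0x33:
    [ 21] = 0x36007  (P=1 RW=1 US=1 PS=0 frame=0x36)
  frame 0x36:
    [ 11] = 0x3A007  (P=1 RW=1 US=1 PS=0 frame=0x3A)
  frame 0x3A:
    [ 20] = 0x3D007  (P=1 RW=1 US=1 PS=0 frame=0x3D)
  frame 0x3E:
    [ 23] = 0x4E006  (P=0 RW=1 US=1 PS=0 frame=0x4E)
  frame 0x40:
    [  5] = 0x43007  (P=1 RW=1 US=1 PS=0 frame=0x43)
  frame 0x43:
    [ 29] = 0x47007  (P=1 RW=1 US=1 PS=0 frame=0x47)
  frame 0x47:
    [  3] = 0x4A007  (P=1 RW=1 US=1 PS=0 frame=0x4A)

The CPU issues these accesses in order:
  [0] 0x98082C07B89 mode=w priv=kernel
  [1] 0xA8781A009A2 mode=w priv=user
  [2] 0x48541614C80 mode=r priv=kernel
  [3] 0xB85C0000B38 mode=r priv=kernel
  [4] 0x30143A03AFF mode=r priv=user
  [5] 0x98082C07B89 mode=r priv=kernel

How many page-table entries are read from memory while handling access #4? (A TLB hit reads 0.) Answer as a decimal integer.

Per-access translation:
#0 VA=0x98082C07B89 (w,kernel):
  lvl0: tbl 0x21, slot 19 ⇒ 0x25007 (P1/RW1/US1/PS0)
  lvl1: tbl 0x25, slot 2 ⇒ 0x27007 (P1/RW1/US1/PS0)
  lvl2: tbl 0x27, slot 22 ⇒ 0x29007 (P1/RW1/US1/PS0)
  lvl3: tbl 0x29, slot 7 ⇒ 0x2C007 (P1/RW1/US1/PS0)
  → PA=0x2CB89  (4 entries read)
#1 VA=0xA8781A009A2 (w,user):
  lvl0: tbl 0x21, slot 21 ⇒ 0x2E007 (P1/RW1/US1/PS0)
  lvl1: tbl 0x2E, slot 30 ⇒ 0x32007 (P1/RW1/US1/PS0)
  lvl2: tbl 0x32, slot 13 ⇒ 0x6E002 (P0/RW1/US0/PS0)
  ✗ PAGE_NOT_PRESENT  [3 reads]
#2 VA=0x48541614C80 (r,kernel):
  lvl0: tbl 0x21, slot 9 ⇒ 0x33007 (P1/RW1/US1/PS0)
  lvl1: tbl 0x33, slot 21 ⇒ 0x36007 (P1/RW1/US1/PS0)
  lvl2: tbl 0x36, slot 11 ⇒ 0x3A007 (P1/RW1/US1/PS0)
  lvl3: tbl 0x3A, slot 20 ⇒ 0x3D007 (P1/RW1/US1/PS0)
  → PA=0x3DC80  (4 entries read)
#3 VA=0xB85C0000B38 (r,kernel):
  lvl0: tbl 0x21, slot 23 ⇒ 0x3E007 (P1/RW1/US1/PS0)
  lvl1: tbl 0x3E, slot 23 ⇒ 0x4E006 (P0/RW1/US1/PS0)
  ✗ PAGE_NOT_PRESENT  [2 reads]
#4 VA=0x30143A03AFF (r,user):
  lvl0: tbl 0x21, slot 6 ⇒ 0x40007 (P1/RW1/US1/PS0)
  lvl1: tbl 0x40, slot 5 ⇒ 0x43007 (P1/RW1/US1/PS0)
  lvl2: tbl 0x43, slot 29 ⇒ 0x47007 (P1/RW1/US1/PS0)
  lvl3: tbl 0x47, slot 3 ⇒ 0x4A007 (P1/RW1/US1/PS0)
  → PA=0x4AAFF  (4 entries read)
#5 VA=0x98082C07B89 (r,kernel):
  TLB hit vpn=0x98082C07 → PA=0x2CB89

Entries read for #4: 4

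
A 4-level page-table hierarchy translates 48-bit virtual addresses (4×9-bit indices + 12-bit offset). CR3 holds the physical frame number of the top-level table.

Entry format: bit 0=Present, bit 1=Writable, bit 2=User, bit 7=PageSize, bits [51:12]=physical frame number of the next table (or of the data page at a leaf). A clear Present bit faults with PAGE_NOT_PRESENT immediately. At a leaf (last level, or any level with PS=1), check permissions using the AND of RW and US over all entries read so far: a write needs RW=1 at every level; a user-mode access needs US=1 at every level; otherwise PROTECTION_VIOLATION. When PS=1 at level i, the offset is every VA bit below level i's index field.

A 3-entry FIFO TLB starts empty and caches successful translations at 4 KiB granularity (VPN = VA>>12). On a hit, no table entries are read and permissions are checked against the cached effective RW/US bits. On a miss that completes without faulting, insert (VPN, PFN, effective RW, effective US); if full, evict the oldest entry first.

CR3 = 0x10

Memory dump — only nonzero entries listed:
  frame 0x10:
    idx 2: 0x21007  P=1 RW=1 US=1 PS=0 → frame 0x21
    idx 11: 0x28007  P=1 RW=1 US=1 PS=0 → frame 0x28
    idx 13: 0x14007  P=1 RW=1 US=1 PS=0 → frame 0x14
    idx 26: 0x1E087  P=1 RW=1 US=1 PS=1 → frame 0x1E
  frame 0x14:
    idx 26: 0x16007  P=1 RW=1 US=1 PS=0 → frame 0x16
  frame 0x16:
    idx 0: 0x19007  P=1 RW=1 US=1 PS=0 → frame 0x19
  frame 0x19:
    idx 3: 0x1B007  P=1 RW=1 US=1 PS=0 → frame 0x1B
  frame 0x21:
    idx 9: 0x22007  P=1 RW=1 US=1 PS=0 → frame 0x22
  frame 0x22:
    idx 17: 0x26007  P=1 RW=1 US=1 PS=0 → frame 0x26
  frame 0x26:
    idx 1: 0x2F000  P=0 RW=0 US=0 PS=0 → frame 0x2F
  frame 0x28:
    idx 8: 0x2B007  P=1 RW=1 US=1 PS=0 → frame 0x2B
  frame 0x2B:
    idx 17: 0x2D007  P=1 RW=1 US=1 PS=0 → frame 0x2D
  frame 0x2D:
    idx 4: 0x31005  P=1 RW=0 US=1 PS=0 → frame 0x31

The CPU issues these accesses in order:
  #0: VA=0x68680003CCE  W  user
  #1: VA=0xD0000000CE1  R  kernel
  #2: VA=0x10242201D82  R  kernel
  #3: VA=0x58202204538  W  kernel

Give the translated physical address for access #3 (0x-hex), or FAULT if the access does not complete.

Trace:
#0 VA=0x68680003CCE (w,user):
  [0] read 0x10 idx=13: raw=0x14007 flags P=1 W=1 U=1 S=0
  [1] read 0x14 idx=26: raw=0x16007 flags P=1 W=1 U=1 S=0
  [2] read 0x16 idx=0: raw=0x19007 flags P=1 W=1 U=1 S=0
  [3] read 0x19 idx=3: raw=0x1B007 flags P=1 W=1 U=1 S=0
  → PA=0x1BCCE  (4 entries read)
#1 VA=0xD0000000CE1 (r,kernel):
  [0] read 0x10 idx=26: raw=0x1E087 flags P=1 W=1 U=1 S=1
  → PA=0x1ECE1 (huge @L0)  (1 entries read)
#2 VA=0x10242201D82 (r,kernel):
  [0] read 0x10 idx=2: raw=0x21007 flags P=1 W=1 U=1 S=0
  [1] read 0x21 idx=9: raw=0x22007 flags P=1 W=1 U=1 S=0
  [2] read 0x22 idx=17: raw=0x26007 flags P=1 W=1 U=1 S=0
  [3] read 0x26 idx=1: raw=0x2F000 flags P=0 W=0 U=0 S=0
  ✗ PAGE_NOT_PRESENT  [4 reads]
#3 VA=0x58202204538 (w,kernel):
  [0] read 0x10 idx=11: raw=0x28007 flags P=1 W=1 U=1 S=0
  [1] read 0x28 idx=8: raw=0x2B007 flags P=1 W=1 U=1 S=0
  [2] read 0x2B idx=17: raw=0x2D007 flags P=1 W=1 U=1 S=0
  [3] read 0x2D idx=4: raw=0x31005 flags P=1 W=0 U=1 S=0
  ✗ PROTECTION_VIOLATION  [4 reads]

Access #3 PA: FAULT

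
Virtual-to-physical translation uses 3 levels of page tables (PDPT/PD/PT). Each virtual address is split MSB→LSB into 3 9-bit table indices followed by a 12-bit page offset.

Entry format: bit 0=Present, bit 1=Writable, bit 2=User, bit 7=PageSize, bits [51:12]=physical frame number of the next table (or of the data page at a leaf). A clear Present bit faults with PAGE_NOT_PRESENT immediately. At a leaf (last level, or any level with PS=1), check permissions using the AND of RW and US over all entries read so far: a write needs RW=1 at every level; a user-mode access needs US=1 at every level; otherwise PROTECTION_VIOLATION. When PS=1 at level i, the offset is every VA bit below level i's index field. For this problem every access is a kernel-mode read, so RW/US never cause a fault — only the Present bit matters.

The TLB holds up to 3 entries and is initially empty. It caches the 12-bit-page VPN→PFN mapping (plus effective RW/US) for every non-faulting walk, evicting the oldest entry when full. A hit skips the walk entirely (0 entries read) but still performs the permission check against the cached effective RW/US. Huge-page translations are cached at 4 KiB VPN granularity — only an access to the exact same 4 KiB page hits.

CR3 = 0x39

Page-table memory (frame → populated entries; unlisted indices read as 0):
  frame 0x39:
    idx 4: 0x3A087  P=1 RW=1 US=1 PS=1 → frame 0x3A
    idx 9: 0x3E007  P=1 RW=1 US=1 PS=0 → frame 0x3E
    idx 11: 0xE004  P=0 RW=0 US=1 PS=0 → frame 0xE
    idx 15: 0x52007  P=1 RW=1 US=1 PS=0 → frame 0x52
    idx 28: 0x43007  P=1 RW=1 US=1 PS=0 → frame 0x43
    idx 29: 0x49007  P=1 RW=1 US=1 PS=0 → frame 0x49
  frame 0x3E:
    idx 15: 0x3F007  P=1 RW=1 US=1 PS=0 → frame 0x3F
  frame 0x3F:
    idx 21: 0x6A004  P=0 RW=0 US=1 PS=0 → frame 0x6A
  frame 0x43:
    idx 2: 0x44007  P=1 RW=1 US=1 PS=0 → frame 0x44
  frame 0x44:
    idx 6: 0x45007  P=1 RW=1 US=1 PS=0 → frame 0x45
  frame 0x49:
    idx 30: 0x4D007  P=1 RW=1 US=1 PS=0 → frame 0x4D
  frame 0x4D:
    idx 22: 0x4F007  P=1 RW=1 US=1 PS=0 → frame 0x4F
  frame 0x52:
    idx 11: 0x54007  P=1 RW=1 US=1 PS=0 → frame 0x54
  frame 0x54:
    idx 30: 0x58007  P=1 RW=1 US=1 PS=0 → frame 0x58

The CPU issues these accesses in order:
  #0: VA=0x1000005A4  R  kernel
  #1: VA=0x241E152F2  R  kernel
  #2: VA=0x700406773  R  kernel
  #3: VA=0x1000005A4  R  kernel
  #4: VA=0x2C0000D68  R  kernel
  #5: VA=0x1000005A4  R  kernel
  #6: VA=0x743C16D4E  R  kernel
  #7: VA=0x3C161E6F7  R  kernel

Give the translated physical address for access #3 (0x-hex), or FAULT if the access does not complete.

Per-access translation:
#0 VA=0x1000005A4 (r,kernel):
  lvl0: tbl 0x39, slot 4 ⇒ 0x3A087 (P1/RW1/US1/PS1)
  → PA=0x3A5A4 (huge @L0)  (1 entries read)
#1 VA=0x241E152F2 (r,kernel):
  lvl0: tbl 0x39, slot 9 ⇒ 0x3E007 (P1/RW1/US1/PS0)
  lvl1: tbl 0x3E, slot 15 ⇒ 0x3F007 (P1/RW1/US1/PS0)
  lvl2: tbl 0x3F, slot 21 ⇒ 0x6A004 (P0/RW0/US1/PS0)
  ✗ PAGE_NOT_PRESENT  [3 reads]
#2 VA=0x700406773 (r,kernel):
  lvl0: tbl 0x39, slot 28 ⇒ 0x43007 (P1/RW1/US1/PS0)
  lvl1: tbl 0x43, slot 2 ⇒ 0x44007 (P1/RW1/US1/PS0)
  lvl2: tbl 0x44, slot 6 ⇒ 0x45007 (P1/RW1/US1/PS0)
  → PA=0x45773  (3 entries read)
#3 VA=0x1000005A4 (r,kernel):
  TLB hit vpn=0x100000 → PA=0x3A5A4
#4 VA=0x2C0000D68 (r,kernel):
  lvl0: tbl 0x39, slot 11 ⇒ 0xE004 (P0/RW0/US1/PS0)
  ✗ PAGE_NOT_PRESENT  [1 reads]
#5 VA=0x1000005A4 (r,kernel):
  TLB hit vpn=0x100000 → PA=0x3A5A4
#6 VA=0x743C16D4E (r,kernel):
  lvl0: tbl 0x39, slot 29 ⇒ 0x49007 (P1/RW1/US1/PS0)
  lvl1: tbl 0x49, slot 30 ⇒ 0x4D007 (P1/RW1/US1/PS0)
  lvl2: tbl 0x4D, slot 22 ⇒ 0x4F007 (P1/RW1/US1/PS0)
  → PA=0x4FD4E  (3 entries read)
#7 VA=0x3C161E6F7 (r,kernel):
  lvl0: tbl 0x39, slot 15 ⇒ 0x52007 (P1/RW1/US1/PS0)
  lvl1: tbl 0x52, slot 11 ⇒ 0x54007 (P1/RW1/US1/PS0)
  lvl2: tbl 0x54, slot 30 ⇒ 0x58007 (P1/RW1/US1/PS0)
  → PA=0x586F7  (3 entries read)

Access #3 PA: 0x3A5A4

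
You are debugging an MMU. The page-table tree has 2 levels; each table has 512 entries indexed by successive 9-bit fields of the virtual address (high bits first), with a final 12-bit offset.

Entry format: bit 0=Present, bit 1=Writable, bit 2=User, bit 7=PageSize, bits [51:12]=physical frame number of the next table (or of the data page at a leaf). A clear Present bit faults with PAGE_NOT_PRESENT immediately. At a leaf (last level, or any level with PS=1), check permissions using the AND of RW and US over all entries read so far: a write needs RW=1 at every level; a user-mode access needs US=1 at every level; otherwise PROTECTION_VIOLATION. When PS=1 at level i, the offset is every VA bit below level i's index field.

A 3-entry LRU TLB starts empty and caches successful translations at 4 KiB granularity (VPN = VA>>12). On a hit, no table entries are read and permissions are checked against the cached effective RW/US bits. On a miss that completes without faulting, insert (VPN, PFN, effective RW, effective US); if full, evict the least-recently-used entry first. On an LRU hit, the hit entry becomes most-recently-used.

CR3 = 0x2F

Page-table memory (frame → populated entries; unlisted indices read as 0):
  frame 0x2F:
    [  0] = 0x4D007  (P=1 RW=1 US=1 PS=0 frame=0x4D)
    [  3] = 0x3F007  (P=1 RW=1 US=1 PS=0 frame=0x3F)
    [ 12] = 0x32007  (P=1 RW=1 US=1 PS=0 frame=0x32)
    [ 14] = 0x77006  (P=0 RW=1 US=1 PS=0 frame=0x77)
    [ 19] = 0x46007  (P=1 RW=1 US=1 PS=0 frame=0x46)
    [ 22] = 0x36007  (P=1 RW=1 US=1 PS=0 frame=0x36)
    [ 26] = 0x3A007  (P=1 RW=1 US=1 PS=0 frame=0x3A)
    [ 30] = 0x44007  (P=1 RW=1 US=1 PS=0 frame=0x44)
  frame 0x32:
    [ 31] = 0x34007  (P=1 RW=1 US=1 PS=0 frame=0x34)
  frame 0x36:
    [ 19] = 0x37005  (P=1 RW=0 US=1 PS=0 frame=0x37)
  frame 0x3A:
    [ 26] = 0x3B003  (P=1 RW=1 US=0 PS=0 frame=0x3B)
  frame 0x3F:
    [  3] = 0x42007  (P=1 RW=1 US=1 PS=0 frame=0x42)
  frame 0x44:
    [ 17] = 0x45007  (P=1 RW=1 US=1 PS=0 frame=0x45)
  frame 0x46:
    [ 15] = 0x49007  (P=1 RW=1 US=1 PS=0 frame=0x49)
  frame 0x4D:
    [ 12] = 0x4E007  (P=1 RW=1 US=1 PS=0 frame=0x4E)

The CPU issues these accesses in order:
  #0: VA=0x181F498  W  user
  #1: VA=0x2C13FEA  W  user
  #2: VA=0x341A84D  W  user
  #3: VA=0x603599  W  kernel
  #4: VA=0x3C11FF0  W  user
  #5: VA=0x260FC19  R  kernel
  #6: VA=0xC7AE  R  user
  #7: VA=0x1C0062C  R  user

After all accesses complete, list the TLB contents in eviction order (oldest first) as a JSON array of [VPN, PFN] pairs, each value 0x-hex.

Per-access translation:
#0 VA=0x181F498 (w,user):
  lvl0: tbl 0x2F, slot 12 ⇒ 0x32007 (P1/RW1/US1/PS0)
  lvl1: tbl 0x32, slot 31 ⇒ 0x34007 (P1/RW1/US1/PS0)
  ✓ 0x34498  — 2 lookups
#1 VA=0x2C13FEA (w,user):
  lvl0: tbl 0x2F, slot 22 ⇒ 0x36007 (P1/RW1/US1/PS0)
  lvl1: tbl 0x36, slot 19 ⇒ 0x37005 (P1/RW0/US1/PS0)
  → PROTECTION_VIOLATION  (2 entries read)
#2 VA=0x341A84D (w,user):
  lvl0: tbl 0x2F, slot 26 ⇒ 0x3A007 (P1/RW1/US1/PS0)
  lvl1: tbl 0x3A, slot 26 ⇒ 0x3B003 (P1/RW1/US0/PS0)
  → PROTECTION_VIOLATION  (2 entries read)
#3 VA=0x603599 (w,kernel):
  lvl0: tbl 0x2F, slot 3 ⇒ 0x3F007 (P1/RW1/US1/PS0)
  lvl1: tbl 0x3F, slot 3 ⇒ 0x42007 (P1/RW1/US1/PS0)
  ✓ 0x42599  — 2 lookups
#4 VA=0x3C11FF0 (w,user):
  lvl0: tbl 0x2F, slot 30 ⇒ 0x44007 (P1/RW1/US1/PS0)
  lvl1: tbl 0x44, slot 17 ⇒ 0x45007 (P1/RW1/US1/PS0)
  ✓ 0x45FF0  — 2 lookups
#5 VA=0x260FC19 (r,kernel):
  lvl0: tbl 0x2F, slot 19 ⇒ 0x46007 (P1/RW1/US1/PS0)
  lvl1: tbl 0x46, slot 15 ⇒ 0x49007 (P1/RW1/US1/PS0)
  ✓ 0x49C19  — 2 lookups
#6 VA=0xC7AE (r,user):
  lvl0: tbl 0x2F, slot 0 ⇒ 0x4D007 (P1/RW1/US1/PS0)
  lvl1: tbl 0x4D, slot 12 ⇒ 0x4E007 (P1/RW1/US1/PS0)
  ✓ 0x4E7AE  — 2 lookups
#7 VA=0x1C0062C (r,user):
  lvl0: tbl 0x2F, slot 14 ⇒ 0x77006 (P0/RW1/US1/PS0)
  → PAGE_NOT_PRESENT  (1 entries read)

TLB: [["0x3C11", "0x45"], ["0x260F", "0x49"], ["0xC", "0x4E"]]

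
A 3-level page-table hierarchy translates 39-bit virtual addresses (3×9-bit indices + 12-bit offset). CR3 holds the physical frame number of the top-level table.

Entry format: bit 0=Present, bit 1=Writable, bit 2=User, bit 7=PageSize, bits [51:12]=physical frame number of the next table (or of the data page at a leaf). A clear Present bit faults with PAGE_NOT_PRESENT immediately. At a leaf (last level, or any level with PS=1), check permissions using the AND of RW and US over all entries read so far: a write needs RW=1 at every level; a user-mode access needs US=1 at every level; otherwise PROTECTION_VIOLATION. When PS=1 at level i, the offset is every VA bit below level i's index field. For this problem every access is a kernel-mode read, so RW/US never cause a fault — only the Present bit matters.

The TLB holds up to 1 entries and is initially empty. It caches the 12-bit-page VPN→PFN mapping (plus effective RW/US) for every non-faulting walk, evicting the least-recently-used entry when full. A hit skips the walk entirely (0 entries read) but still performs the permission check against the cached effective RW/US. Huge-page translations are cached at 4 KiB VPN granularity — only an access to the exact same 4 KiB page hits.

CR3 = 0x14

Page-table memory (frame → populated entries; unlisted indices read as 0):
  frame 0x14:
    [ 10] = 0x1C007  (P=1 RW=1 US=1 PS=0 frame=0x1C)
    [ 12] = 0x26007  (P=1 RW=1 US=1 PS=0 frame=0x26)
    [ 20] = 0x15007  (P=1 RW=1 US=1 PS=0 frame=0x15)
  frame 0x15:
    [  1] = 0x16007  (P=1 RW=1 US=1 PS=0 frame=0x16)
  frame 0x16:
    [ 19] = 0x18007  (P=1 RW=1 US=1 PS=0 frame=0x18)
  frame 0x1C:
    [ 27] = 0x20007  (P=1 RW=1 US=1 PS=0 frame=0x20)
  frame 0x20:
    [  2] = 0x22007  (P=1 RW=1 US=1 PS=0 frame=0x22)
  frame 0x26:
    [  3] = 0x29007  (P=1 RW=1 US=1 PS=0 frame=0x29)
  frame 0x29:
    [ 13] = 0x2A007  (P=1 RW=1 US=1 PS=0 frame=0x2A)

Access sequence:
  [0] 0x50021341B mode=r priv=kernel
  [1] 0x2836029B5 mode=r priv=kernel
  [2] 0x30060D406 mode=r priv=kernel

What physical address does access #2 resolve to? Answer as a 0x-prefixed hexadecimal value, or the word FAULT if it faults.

Per-access translation:
#0 VA=0x50021341B (r,kernel):
  L0 @0x14[20] → 0x15007  P=1,RW=1,US=1,PS=0
  L1 @0x15[1] → 0x16007  P=1,RW=1,US=1,PS=0
  L2 @0x16[19] → 0x18007  P=1,RW=1,US=1,PS=0
  → PA=0x1841B  (3 entries read)
#1 VA=0x2836029B5 (r,kernel):
  L0 @0x14[10] → 0x1C007  P=1,RW=1,US=1,PS=0
  L1 @0x1C[27] → 0x20007  P=1,RW=1,US=1,PS=0
  L2 @0x20[2] → 0x22007  P=1,RW=1,US=1,PS=0
  → PA=0x229B5  (3 entries read)
#2 VA=0x30060D406 (r,kernel):
  L0 @0x14[12] → 0x26007  P=1,RW=1,US=1,PS=0
  L1 @0x26[3] → 0x29007  P=1,RW=1,US=1,PS=0
  L2 @0x29[13] → 0x2A007  P=1,RW=1,US=1,PS=0
  → PA=0x2A406  (3 entries read)

Access #2 PA: 0x2A406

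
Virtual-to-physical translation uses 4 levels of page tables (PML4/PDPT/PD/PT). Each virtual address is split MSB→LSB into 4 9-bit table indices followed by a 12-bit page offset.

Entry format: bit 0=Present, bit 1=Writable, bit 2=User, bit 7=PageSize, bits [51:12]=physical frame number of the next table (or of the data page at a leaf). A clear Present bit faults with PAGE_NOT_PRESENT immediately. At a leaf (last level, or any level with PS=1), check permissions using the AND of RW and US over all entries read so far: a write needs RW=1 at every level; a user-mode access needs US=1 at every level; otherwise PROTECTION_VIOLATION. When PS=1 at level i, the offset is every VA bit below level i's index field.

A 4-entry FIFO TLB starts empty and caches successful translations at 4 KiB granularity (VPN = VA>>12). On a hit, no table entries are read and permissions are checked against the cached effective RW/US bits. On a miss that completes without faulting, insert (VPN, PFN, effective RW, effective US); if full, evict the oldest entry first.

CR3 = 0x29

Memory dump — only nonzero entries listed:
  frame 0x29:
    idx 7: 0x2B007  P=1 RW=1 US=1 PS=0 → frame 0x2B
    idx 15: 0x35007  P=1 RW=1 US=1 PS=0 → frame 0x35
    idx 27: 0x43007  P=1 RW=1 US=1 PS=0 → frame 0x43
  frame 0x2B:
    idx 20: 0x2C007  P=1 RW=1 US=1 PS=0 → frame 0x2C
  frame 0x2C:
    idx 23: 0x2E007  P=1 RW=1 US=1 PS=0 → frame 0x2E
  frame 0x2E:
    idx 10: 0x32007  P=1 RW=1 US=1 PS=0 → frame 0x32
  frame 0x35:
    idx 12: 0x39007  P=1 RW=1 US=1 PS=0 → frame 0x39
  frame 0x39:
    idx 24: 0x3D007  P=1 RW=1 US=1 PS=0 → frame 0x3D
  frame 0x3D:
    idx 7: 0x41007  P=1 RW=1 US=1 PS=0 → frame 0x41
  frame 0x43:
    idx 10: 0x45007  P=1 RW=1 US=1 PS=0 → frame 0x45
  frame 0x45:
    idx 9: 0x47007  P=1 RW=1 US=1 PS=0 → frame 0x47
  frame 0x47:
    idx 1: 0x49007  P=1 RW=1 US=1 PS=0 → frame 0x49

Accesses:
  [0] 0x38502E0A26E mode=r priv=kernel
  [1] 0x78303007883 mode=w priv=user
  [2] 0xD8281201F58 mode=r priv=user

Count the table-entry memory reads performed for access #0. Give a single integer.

Trace:
#0 VA=0x38502E0A26E (r,kernel):
  lvl0: tbl 0x29, slot 7 ⇒ 0x2B007 (P1/RW1/US1/PS0)
  lvl1: tbl 0x2B, slot 20 ⇒ 0x2C007 (P1/RW1/US1/PS0)
  lvl2: tbl 0x2C, slot 23 ⇒ 0x2E007 (P1/RW1/US1/PS0)
  lvl3: tbl 0x2E, slot 10 ⇒ 0x32007 (P1/RW1/US1/PS0)
  → PA=0x3226E  (4 entries read)
#1 VA=0x78303007883 (w,user):
  lvl0: tbl 0x29, slot 15 ⇒ 0x35007 (P1/RW1/US1/PS0)
  lvl1: tbl 0x35, slot 12 ⇒ 0x39007 (P1/RW1/US1/PS0)
  lvl2: tbl 0x39, slot 24 ⇒ 0x3D007 (P1/RW1/US1/PS0)
  lvl3: tbl 0x3D, slot 7 ⇒ 0x41007 (P1/RW1/US1/PS0)
  → PA=0x41883  (4 entries read)
#2 VA=0xD8281201F58 (r,user):
  lvl0: tbl 0x29, slot 27 ⇒ 0x43007 (P1/RW1/US1/PS0)
  lvl1: tbl 0x43, slot 10 ⇒ 0x45007 (P1/RW1/US1/PS0)
  lvl2: tbl 0x45, slot 9 ⇒ 0x47007 (P1/RW1/US1/PS0)
  lvl3: tbl 0x47, slot 1 ⇒ 0x49007 (P1/RW1/US1/PS0)
  → PA=0x49F58  (4 entries read)

Entries read for #0: 4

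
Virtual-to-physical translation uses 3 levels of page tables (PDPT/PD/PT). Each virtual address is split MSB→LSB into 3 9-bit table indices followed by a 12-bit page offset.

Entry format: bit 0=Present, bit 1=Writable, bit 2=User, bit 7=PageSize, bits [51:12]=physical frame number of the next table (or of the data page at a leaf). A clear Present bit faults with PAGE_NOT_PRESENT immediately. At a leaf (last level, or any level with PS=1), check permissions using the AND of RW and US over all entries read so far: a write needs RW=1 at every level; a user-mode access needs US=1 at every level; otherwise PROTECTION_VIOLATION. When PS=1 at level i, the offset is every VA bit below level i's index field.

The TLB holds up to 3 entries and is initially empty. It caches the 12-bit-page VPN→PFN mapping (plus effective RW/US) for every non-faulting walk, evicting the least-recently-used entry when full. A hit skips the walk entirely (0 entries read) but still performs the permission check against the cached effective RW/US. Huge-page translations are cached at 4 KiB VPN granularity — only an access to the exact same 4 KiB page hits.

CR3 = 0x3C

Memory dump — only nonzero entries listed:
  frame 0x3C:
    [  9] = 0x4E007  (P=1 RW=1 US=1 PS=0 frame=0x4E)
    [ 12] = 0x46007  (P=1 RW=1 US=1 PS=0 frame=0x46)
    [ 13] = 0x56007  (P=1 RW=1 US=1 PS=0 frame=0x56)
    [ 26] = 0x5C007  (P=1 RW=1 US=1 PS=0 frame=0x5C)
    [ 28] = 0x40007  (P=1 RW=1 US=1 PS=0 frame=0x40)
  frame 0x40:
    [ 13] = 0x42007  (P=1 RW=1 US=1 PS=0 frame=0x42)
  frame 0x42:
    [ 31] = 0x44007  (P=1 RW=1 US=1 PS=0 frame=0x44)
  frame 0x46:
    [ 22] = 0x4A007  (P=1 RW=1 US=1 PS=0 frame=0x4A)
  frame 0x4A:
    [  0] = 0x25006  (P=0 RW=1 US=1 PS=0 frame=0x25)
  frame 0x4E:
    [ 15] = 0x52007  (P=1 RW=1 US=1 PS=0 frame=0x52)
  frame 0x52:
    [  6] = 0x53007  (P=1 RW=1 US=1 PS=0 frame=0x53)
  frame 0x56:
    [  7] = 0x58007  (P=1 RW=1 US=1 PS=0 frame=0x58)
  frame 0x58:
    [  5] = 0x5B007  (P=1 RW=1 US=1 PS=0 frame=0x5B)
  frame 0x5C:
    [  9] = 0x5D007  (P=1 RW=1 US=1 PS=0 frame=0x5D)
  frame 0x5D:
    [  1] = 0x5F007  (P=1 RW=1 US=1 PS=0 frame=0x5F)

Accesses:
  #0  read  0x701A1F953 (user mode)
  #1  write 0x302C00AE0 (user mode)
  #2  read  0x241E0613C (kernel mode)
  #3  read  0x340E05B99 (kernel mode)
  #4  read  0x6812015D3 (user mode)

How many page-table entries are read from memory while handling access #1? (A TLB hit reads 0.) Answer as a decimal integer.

Trace:
#0 VA=0x701A1F953 (r,user):
  [0] read 0x3C idx=28: raw=0x40007 flags P=1 W=1 U=1 S=0
  [1] read 0x40 idx=13: raw=0x42007 flags P=1 W=1 U=1 S=0
  [2] read 0x42 idx=31: raw=0x44007 flags P=1 W=1 U=1 S=0
  → PA=0x44953  (3 entries read)
#1 VA=0x302C00AE0 (w,user):
  [0] read 0x3C idx=12: raw=0x46007 flags P=1 W=1 U=1 S=0
  [1] read 0x46 idx=22: raw=0x4A007 flags P=1 W=1 U=1 S=0
  [2] read 0x4A idx=0: raw=0x25006 flags P=0 W=1 U=1 S=0
  → PAGE_NOT_PRESENT  (3 entries read)
#2 VA=0x241E0613C (r,kernel):
  [0] read 0x3C idx=9: raw=0x4E007 flags P=1 W=1 U=1 S=0
  [1] read 0x4E idx=15: raw=0x52007 flags P=1 W=1 U=1 S=0
  [2] read 0x52 idx=6: raw=0x53007 flags P=1 W=1 U=1 S=0
  → PA=0x5313C  (3 entries read)
#3 VA=0x340E05B99 (r,kernel):
  [0] read 0x3C idx=13: raw=0x56007 flags P=1 W=1 U=1 S=0
  [1] read 0x56 idx=7: raw=0x58007 flags P=1 W=1 U=1 S=0
  [2] read 0x58 idx=5: raw=0x5B007 flags P=1 W=1 U=1 S=0
  → PA=0x5BB99  (3 entries read)
#4 VA=0x6812015D3 (r,user):
  [0] read 0x3C idx=26: raw=0x5C007 flags P=1 W=1 U=1 S=0
  [1] read 0x5C idx=9: raw=0x5D007 flags P=1 W=1 U=1 S=0
  [2] read 0x5D idx=1: raw=0x5F007 flags P=1 W=1 U=1 S=0
  → PA=0x5F5D3  (3 entries read)

Entries read for #1: 3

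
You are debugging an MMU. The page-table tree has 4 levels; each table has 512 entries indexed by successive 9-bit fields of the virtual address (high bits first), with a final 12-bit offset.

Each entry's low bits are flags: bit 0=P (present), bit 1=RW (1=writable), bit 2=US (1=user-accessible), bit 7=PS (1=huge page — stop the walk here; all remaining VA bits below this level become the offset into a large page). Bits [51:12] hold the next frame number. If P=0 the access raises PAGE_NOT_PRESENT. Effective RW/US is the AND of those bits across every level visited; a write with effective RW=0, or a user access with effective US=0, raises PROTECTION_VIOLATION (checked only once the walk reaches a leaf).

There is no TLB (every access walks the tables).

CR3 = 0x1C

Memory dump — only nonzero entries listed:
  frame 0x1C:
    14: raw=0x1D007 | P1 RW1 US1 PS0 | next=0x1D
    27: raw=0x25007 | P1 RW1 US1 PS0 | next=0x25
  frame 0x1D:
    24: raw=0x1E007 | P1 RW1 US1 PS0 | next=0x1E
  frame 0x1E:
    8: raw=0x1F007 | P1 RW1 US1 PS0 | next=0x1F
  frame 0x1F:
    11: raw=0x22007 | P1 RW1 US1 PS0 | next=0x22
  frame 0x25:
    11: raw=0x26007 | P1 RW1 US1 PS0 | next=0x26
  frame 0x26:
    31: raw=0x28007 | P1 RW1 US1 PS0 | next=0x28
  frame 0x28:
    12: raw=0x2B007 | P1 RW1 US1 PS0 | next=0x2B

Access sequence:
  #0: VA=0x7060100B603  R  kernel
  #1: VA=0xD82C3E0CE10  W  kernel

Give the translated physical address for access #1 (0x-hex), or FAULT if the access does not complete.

Per-access translation:
#0 VA=0x7060100B603 (r,kernel):
  [0] read 0x1C idx=14: raw=0x1D007 flags P=1 W=1 U=1 S=0
  [1] read 0x1D idx=24: raw=0x1E007 flags P=1 W=1 U=1 S=0
  [2] read 0x1E idx=8: raw=0x1F007 flags P=1 W=1 U=1 S=0
  [3] read 0x1F idx=11: raw=0x22007 flags P=1 W=1 U=1 S=0
  ✓ 0x22603  — 4 lookups
#1 VA=0xD82C3E0CE10 (w,kernel):
  [0] read 0x1C idx=27: raw=0x25007 flags P=1 W=1 U=1 S=0
  [1] read 0x25 idx=11: raw=0x26007 flags P=1 W=1 U=1 S=0
  [2] read 0x26 idx=31: raw=0x28007 flags P=1 W=1 U=1 S=0
  [3] read 0x28 idx=12: raw=0x2B007 flags P=1 W=1 U=1 S=0
  ✓ 0x2BE10  — 4 lookups

Access #1 PA: 0x2BE10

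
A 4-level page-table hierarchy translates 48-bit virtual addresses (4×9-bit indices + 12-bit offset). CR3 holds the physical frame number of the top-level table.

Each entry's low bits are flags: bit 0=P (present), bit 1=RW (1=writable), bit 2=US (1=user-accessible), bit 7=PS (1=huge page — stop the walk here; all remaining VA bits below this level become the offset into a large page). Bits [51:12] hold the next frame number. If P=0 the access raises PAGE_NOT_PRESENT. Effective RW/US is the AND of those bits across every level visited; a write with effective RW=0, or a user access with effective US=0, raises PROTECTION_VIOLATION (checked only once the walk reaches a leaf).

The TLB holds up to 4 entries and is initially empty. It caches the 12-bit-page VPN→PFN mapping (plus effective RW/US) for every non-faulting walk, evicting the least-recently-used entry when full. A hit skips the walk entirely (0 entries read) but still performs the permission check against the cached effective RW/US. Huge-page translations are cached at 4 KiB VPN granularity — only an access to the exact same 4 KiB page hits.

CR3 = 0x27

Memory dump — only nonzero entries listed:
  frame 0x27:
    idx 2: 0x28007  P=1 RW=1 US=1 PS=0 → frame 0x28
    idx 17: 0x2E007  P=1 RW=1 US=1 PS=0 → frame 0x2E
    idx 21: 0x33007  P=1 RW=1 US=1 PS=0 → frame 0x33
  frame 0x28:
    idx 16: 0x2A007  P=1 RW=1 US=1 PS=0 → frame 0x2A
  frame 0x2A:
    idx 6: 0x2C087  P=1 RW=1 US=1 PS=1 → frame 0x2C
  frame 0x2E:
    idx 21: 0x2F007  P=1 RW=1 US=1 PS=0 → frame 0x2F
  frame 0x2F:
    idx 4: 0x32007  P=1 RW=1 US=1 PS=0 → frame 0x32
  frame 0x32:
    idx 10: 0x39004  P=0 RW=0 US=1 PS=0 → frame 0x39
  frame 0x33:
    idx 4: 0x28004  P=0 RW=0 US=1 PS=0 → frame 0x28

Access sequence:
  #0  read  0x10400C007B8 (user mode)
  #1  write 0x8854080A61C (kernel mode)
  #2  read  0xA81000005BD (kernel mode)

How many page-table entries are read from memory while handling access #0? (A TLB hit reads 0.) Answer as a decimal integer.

Trace:
#0 VA=0x10400C007B8 (r,user):
  L0 @0x27[2] → 0x28007  P=1,RW=1,US=1,PS=0
  L1 @0x28[16] → 0x2A007  P=1,RW=1,US=1,PS=0
  L2 @0x2A[6] → 0x2C087  P=1,RW=1,US=1,PS=1
  ⇒ phys 0x2C7B8 (huge @L2)  [3 reads]
#1 VA=0x8854080A61C (w,kernel):
  L0 @0x27[17] → 0x2E007  P=1,RW=1,US=1,PS=0
  L1 @0x2E[21] → 0x2F007  P=1,RW=1,US=1,PS=0
  L2 @0x2F[4] → 0x32007  P=1,RW=1,US=1,PS=0
  L3 @0x32[10] → 0x39004  P=0,RW=0,US=1,PS=0
  → PAGE_NOT_PRESENT  (4 entries read)
#2 VA=0xA81000005BD (r,kernel):
  L0 @0x27[21] → 0x33007  P=1,RW=1,US=1,PS=0
  L1 @0x33[4] → 0x28004  P=0,RW=0,US=1,PS=0
  → PAGE_NOT_PRESENT  (2 entries read)

Entries read for #0: 3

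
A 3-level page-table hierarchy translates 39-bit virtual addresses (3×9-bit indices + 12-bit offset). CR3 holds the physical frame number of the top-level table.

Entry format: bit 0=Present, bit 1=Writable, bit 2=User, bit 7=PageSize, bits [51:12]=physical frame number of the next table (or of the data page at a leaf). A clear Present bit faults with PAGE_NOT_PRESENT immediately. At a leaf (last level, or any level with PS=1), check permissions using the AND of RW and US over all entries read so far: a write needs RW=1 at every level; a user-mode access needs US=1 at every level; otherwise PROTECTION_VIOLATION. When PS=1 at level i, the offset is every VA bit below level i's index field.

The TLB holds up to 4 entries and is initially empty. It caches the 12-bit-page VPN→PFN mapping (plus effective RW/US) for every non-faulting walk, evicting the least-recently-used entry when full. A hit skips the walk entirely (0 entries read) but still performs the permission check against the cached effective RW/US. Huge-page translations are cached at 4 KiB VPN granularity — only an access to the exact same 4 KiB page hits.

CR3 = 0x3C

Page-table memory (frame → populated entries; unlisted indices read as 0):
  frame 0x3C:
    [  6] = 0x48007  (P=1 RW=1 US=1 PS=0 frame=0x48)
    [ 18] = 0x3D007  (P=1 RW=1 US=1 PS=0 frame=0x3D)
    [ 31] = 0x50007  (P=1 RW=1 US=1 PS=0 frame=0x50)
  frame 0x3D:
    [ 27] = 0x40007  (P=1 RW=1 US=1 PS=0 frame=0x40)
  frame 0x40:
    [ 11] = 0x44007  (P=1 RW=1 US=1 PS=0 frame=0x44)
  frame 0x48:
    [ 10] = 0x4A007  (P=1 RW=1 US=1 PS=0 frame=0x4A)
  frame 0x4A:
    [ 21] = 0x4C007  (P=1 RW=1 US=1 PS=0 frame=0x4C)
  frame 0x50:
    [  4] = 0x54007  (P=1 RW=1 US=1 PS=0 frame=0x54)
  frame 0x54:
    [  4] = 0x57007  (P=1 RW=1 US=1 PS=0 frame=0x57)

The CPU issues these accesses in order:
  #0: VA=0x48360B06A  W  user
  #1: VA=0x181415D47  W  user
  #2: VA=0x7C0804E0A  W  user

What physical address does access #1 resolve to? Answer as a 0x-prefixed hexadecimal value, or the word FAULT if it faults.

Per-access translation:
#0 VA=0x48360B06A (w,user):
  L0 @0x3C[18] → 0x3D007  P=1,RW=1,US=1,PS=0
  L1 @0x3D[27] → 0x40007  P=1,RW=1,US=1,PS=0
  L2 @0x40[11] → 0x44007  P=1,RW=1,US=1,PS=0
  ✓ 0x4406A  — 3 lookups
#1 VA=0x181415D47 (w,user):
  L0 @0x3C[6] → 0x48007  P=1,RW=1,US=1,PS=0
  L1 @0x48[10] → 0x4A007  P=1,RW=1,US=1,PS=0
  L2 @0x4A[21] → 0x4C007  P=1,RW=1,US=1,PS=0
  ✓ 0x4CD47  — 3 lookups
#2 VA=0x7C0804E0A (w,user):
  L0 @0x3C[31] → 0x50007  P=1,RW=1,US=1,PS=0
  L1 @0x50[4] → 0x54007  P=1,RW=1,US=1,PS=0
  L2 @0x54[4] → 0x57007  P=1,RW=1,US=1,PS=0
  ✓ 0x57E0A  — 3 lookups

Access #1 PA: 0x4CD47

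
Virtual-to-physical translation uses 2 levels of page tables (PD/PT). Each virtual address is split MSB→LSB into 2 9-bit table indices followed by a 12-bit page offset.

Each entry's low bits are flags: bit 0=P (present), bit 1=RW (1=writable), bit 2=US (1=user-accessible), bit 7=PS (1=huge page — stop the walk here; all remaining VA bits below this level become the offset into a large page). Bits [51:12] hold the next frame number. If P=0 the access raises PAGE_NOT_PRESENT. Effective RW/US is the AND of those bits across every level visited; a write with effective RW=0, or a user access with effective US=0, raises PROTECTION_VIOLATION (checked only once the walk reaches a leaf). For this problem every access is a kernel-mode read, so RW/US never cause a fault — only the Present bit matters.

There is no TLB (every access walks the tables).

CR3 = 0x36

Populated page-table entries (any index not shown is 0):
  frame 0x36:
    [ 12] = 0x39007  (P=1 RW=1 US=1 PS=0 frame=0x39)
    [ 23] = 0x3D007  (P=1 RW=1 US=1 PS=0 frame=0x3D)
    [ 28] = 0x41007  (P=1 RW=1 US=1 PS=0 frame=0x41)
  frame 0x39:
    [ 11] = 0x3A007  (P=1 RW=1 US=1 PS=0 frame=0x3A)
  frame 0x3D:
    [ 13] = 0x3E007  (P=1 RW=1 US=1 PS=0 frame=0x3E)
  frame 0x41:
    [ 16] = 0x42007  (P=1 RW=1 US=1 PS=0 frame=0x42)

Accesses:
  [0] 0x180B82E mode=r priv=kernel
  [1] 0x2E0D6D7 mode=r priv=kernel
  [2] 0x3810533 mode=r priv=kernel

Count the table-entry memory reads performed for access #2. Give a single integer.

Per-access translation:
#0 VA=0x180B82E (r,kernel):
  L0: frame=0x36 idx=12 entry=0x39007 [P=1 RW=1 US=1 PS=0]
  L1: frame=0x39 idx=11 entry=0x3A007 [P=1 RW=1 US=1 PS=0]
  → PA=0x3A82E  (2 entries read)
#1 VA=0x2E0D6D7 (r,kernel):
  L0: frame=0x36 idx=23 entry=0x3D007 [P=1 RW=1 US=1 PS=0]
  L1: frame=0x3D idx=13 entry=0x3E007 [P=1 RW=1 US=1 PS=0]
  → PA=0x3E6D7  (2 entries read)
#2 VA=0x3810533 (r,kernel):
  L0: frame=0x36 idx=28 entry=0x41007 [P=1 RW=1 US=1 PS=0]
  L1: frame=0x41 idx=16 entry=0x42007 [P=1 RW=1 US=1 PS=0]
  → PA=0x42533  (2 entries read)

Entries read for #2: 2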